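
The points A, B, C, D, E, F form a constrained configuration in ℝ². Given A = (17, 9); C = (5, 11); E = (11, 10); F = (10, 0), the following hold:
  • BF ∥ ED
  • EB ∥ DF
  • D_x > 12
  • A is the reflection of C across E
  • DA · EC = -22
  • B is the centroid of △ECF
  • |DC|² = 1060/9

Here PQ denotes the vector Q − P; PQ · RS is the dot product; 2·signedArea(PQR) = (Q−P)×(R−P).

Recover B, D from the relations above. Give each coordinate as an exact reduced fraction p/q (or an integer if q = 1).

B = (26/3, 7)
D = (37/3, 3)

1. B_x = 26/3  [B is the centroid of △ECF]
2. B_y = 7  [B is the centroid of △ECF]
   → B = (26/3, 7)
3. D_x = 37/3  [EB ∥ DF ∩ BF ∥ ED]
4. D_y = 3  [EB ∥ DF ∩ BF ∥ ED]
   → D = (37/3, 3)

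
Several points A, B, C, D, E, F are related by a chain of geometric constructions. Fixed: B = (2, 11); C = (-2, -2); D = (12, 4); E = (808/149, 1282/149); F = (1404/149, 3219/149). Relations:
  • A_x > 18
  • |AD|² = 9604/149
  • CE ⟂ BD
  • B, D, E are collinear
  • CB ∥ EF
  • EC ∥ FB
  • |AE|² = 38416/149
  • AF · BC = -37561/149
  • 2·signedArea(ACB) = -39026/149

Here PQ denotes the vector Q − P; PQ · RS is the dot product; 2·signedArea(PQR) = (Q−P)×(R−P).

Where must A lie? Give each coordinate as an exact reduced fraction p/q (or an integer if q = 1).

1. A_x = 2768/149  [AF · BC = -37561/149 ∩ 2·signedArea(ACB) = -39026/149]
2. A_y = -90/149  [AF · BC = -37561/149 ∩ 2·signedArea(ACB) = -39026/149]
   → A = (2768/149, -90/149)

A = (2768/149, -90/149)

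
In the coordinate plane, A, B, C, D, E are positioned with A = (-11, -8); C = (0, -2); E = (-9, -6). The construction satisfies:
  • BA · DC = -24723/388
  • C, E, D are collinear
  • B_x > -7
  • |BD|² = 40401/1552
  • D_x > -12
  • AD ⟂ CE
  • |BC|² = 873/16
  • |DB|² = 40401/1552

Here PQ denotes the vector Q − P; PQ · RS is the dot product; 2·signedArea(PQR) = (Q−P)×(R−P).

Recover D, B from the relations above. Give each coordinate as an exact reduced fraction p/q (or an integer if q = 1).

1. D_x = -1107/97  [C, E, D are collinear ∩ AD ⟂ CE]
2. D_y = -686/97  [C, E, D are collinear ∩ AD ⟂ CE]
   → D = (-1107/97, -686/97)
3. B_x = -27/4  [line -1107/97·x + -492/97·y + -39729/388 = 0 ∩ |BC|² = 873/16]
4. B_y = -5  [line -1107/97·x + -492/97·y + -39729/388 = 0 ∩ |BC|² = 873/16]
   → B = (-27/4, -5)

B = (-27/4, -5)
D = (-1107/97, -686/97)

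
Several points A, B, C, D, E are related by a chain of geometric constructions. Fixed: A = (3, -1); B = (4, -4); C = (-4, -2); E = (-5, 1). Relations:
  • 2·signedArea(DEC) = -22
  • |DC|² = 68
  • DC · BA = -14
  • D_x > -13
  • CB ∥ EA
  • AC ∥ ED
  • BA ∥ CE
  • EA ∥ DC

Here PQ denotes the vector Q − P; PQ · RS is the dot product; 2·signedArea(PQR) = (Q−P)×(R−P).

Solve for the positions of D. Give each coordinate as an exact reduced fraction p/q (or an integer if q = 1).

D = (-12, 0)

1. D_x = -12  [EA ∥ DC ∩ AC ∥ ED]
2. D_y = 0  [EA ∥ DC ∩ AC ∥ ED]
   → D = (-12, 0)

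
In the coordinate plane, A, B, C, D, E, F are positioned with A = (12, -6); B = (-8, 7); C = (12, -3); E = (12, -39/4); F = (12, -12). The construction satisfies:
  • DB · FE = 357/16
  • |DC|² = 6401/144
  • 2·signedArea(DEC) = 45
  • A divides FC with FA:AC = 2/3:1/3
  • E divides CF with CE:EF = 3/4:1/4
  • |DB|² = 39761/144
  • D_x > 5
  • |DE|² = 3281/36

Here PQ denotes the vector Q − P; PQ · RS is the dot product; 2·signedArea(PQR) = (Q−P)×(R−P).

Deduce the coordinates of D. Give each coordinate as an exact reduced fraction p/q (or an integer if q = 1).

D = (16/3, -35/12)

1. D_x = 16/3  [DB · FE = 357/16 ∩ 2·signedArea(DEC) = 45]
2. D_y = -35/12  [DB · FE = 357/16 ∩ 2·signedArea(DEC) = 45]
   → D = (16/3, -35/12)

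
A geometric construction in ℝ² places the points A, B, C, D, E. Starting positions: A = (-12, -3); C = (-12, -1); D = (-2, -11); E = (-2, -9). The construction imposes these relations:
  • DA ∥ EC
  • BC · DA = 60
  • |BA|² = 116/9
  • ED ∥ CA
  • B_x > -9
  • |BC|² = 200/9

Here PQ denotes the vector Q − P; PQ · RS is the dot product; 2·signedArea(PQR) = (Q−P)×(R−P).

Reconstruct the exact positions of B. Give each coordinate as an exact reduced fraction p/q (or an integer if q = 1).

B = (-26/3, -13/3)

1. B_x = -26/3  [line 10·x + -8·y + 52 = 0 ∩ |BA|² = 116/9]
2. B_y = -13/3  [line 10·x + -8·y + 52 = 0 ∩ |BA|² = 116/9]
   → B = (-26/3, -13/3)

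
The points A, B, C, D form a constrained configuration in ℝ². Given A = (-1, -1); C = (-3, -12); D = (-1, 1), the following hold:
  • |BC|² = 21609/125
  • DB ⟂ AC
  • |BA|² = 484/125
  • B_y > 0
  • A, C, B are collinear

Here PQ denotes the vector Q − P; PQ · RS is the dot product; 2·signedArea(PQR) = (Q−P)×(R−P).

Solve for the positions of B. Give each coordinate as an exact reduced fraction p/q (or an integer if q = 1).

B = (-81/125, 117/125)

1. B_x = -81/125  [A, C, B are collinear ∩ DB ⟂ AC]
2. B_y = 117/125  [A, C, B are collinear ∩ DB ⟂ AC]
   → B = (-81/125, 117/125)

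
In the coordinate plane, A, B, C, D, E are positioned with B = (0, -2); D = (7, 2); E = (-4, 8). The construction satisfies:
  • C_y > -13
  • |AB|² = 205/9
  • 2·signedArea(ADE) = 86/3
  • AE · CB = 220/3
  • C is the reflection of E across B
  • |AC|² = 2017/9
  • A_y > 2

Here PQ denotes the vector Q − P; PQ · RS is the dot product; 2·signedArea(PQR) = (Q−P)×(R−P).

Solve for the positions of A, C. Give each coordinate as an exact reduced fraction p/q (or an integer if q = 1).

1. A_x = 1  [line -6·x + -11·y + 106/3 = 0 ∩ |AB|² = 205/9]
2. A_y = 8/3  [line -6·x + -11·y + 106/3 = 0 ∩ |AB|² = 205/9]
   → A = (1, 8/3)
3. C_x = 4  [C is the reflection of E across B]
4. C_y = -12  [C is the reflection of E across B]
   → C = (4, -12)

A = (1, 8/3)
C = (4, -12)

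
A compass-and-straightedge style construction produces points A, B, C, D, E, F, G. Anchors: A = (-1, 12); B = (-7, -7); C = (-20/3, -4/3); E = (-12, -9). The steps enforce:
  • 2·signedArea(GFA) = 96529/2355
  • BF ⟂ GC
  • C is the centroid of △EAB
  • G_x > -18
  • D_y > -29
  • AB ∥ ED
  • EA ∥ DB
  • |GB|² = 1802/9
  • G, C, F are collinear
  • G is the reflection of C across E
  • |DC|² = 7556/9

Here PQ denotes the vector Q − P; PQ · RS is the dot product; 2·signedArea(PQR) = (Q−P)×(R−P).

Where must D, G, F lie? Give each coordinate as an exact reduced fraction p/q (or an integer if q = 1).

D = (-18, -28)
F = (-7404/785, -4167/785)
G = (-52/3, -50/3)

1. D_x = -18  [EA ∥ DB ∩ AB ∥ ED]
2. D_y = -28  [EA ∥ DB ∩ AB ∥ ED]
   → D = (-18, -28)
3. G_x = -52/3  [G is the reflection of C across E]
4. G_y = -50/3  [G is the reflection of C across E]
   → G = (-52/3, -50/3)
5. F_x = -7404/785  [G, C, F are collinear ∩ BF ⟂ GC]
6. F_y = -4167/785  [G, C, F are collinear ∩ BF ⟂ GC]
   → F = (-7404/785, -4167/785)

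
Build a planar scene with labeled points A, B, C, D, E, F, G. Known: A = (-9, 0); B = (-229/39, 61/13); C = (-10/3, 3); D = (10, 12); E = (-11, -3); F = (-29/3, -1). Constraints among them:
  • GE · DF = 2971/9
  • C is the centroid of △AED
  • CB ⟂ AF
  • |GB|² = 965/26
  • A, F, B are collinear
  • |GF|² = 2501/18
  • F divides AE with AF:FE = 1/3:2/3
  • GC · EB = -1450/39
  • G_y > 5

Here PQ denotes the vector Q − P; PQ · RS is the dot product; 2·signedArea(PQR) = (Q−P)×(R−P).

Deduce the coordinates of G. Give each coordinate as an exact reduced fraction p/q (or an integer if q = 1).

G = (1/6, 11/2)

1. G_x = 1/6  [GC · EB = -1450/39 ∩ GE · DF = 2971/9]
2. G_y = 11/2  [GC · EB = -1450/39 ∩ GE · DF = 2971/9]
   → G = (1/6, 11/2)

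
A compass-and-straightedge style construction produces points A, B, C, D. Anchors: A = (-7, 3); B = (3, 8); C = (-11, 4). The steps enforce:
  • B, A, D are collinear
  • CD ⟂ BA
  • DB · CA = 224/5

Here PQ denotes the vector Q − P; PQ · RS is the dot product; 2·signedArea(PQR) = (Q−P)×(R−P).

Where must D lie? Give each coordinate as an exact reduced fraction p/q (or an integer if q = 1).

D = (-49/5, 8/5)

1. D_x = -49/5  [B, A, D are collinear ∩ CD ⟂ BA]
2. D_y = 8/5  [B, A, D are collinear ∩ CD ⟂ BA]
   → D = (-49/5, 8/5)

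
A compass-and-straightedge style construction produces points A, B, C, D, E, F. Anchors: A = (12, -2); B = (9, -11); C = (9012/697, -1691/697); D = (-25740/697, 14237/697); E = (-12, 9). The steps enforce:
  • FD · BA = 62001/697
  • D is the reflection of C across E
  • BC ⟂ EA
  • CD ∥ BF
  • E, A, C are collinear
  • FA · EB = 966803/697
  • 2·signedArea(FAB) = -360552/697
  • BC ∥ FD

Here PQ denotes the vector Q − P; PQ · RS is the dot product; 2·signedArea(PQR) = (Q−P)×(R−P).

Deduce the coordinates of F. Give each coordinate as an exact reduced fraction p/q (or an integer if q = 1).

F = (-28479/697, 8261/697)

1. F_x = -28479/697  [BC ∥ FD ∩ CD ∥ BF]
2. F_y = 8261/697  [BC ∥ FD ∩ CD ∥ BF]
   → F = (-28479/697, 8261/697)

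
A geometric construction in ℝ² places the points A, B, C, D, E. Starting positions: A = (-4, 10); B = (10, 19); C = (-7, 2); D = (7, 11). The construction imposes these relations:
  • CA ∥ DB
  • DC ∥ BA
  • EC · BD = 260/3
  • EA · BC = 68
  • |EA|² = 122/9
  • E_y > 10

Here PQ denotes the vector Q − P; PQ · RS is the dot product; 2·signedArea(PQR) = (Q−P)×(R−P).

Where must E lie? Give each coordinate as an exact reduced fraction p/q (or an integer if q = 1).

1. E_x = -1/3  [EA · BC = 68 ∩ EC · BD = 260/3]
2. E_y = 31/3  [EA · BC = 68 ∩ EC · BD = 260/3]
   → E = (-1/3, 31/3)

E = (-1/3, 31/3)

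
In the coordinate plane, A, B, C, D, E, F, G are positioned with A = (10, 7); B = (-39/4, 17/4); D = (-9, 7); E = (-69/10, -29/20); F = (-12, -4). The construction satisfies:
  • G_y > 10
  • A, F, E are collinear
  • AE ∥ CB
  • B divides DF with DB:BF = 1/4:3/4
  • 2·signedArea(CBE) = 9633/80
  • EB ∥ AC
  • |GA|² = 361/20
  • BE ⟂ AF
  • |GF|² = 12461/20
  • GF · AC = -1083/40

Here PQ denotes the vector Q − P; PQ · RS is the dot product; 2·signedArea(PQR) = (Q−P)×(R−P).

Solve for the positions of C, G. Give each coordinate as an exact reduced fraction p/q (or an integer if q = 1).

1. C_x = 143/20  [AE ∥ CB ∩ EB ∥ AC]
2. C_y = 127/10  [AE ∥ CB ∩ EB ∥ AC]
   → C = (143/20, 127/10)
3. G_x = 81/10  [line 57/20·x + -57/10·y + 1539/40 = 0 ∩ |GA|² = 361/20]
4. G_y = 54/5  [line 57/20·x + -57/10·y + 1539/40 = 0 ∩ |GA|² = 361/20]
   → G = (81/10, 54/5)

C = (143/20, 127/10)
G = (81/10, 54/5)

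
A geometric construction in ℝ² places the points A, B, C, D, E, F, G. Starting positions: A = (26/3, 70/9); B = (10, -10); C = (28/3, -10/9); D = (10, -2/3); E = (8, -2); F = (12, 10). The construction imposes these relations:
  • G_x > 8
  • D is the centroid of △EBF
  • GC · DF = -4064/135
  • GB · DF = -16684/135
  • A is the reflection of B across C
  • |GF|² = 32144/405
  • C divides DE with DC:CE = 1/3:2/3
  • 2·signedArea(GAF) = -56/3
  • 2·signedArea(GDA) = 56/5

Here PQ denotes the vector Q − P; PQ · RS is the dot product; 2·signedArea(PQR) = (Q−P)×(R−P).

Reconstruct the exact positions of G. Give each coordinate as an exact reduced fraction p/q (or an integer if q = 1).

G = (124/15, 86/45)

1. G_x = 124/15  [2·signedArea(GAF) = -56/3 ∩ 2·signedArea(GDA) = 56/5]
2. G_y = 86/45  [2·signedArea(GAF) = -56/3 ∩ 2·signedArea(GDA) = 56/5]
   → G = (124/15, 86/45)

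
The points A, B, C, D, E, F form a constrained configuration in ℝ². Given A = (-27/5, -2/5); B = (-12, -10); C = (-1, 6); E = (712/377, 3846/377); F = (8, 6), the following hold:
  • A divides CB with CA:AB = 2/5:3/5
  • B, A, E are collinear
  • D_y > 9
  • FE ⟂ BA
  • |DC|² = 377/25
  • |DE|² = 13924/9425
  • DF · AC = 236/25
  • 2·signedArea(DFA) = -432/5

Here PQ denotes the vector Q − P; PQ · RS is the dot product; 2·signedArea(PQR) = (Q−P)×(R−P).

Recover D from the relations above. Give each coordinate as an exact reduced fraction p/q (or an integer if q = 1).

1. D_x = 6/5  [2·signedArea(DFA) = -432/5 ∩ DF · AC = 236/25]
2. D_y = 46/5  [2·signedArea(DFA) = -432/5 ∩ DF · AC = 236/25]
   → D = (6/5, 46/5)

D = (6/5, 46/5)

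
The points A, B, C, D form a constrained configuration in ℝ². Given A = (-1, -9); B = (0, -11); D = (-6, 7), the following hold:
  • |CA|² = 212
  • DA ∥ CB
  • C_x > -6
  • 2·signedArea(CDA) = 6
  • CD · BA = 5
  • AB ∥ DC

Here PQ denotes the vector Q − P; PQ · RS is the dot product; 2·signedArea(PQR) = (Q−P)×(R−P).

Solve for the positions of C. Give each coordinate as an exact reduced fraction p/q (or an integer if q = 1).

C = (-5, 5)

1. C_x = -5  [DA ∥ CB ∩ AB ∥ DC]
2. C_y = 5  [DA ∥ CB ∩ AB ∥ DC]
   → C = (-5, 5)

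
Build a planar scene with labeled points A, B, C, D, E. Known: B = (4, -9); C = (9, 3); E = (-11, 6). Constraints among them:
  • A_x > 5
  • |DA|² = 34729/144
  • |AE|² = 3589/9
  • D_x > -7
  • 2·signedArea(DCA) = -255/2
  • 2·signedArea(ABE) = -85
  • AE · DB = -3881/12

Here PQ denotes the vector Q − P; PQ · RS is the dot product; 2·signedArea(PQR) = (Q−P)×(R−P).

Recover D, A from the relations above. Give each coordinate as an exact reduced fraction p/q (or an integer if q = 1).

1. A_x = 17/3  [line -15·x + -15·y + 10 = 0 ∩ |AE|² = 3589/9]
2. A_y = -5  [line -15·x + -15·y + 10 = 0 ∩ |AE|² = 3589/9]
   → A = (17/3, -5)
3. D_x = -6  [2·signedArea(DCA) = -255/2 ∩ AE · DB = -3881/12]
4. D_y = 21/4  [2·signedArea(DCA) = -255/2 ∩ AE · DB = -3881/12]
   → D = (-6, 21/4)

A = (17/3, -5)
D = (-6, 21/4)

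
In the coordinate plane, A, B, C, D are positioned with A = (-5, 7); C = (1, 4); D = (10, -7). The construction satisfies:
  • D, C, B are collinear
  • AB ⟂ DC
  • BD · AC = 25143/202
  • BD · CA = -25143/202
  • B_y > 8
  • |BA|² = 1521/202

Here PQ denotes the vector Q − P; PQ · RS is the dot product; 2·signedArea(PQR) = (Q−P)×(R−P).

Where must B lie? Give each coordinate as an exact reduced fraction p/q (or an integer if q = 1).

1. B_x = -581/202  [D, C, B are collinear ∩ AB ⟂ DC]
2. B_y = 1765/202  [D, C, B are collinear ∩ AB ⟂ DC]
   → B = (-581/202, 1765/202)

B = (-581/202, 1765/202)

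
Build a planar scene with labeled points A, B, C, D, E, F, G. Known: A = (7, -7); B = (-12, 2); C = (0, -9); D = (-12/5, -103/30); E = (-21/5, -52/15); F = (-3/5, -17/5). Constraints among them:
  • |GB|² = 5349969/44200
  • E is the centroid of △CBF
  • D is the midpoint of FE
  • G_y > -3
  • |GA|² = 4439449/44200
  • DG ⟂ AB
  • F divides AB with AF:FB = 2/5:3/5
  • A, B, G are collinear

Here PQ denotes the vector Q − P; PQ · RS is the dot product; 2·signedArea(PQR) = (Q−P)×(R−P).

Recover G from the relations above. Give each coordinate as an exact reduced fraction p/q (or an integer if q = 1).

1. G_x = -9093/4420  [A, B, G are collinear ∩ DG ⟂ AB]
2. G_y = -11977/4420  [A, B, G are collinear ∩ DG ⟂ AB]
   → G = (-9093/4420, -11977/4420)

G = (-9093/4420, -11977/4420)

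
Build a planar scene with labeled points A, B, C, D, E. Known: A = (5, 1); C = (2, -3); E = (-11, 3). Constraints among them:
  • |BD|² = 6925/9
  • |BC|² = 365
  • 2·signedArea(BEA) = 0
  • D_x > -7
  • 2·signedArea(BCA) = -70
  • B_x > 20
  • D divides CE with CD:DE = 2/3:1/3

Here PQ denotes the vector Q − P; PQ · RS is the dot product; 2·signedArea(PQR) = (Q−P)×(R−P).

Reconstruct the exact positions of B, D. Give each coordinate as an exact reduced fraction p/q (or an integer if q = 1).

B = (21, -1)
D = (-20/3, 1)

1. B_x = 21  [2·signedArea(BEA) = 0 ∩ 2·signedArea(BCA) = -70]
2. B_y = -1  [2·signedArea(BEA) = 0 ∩ 2·signedArea(BCA) = -70]
   → B = (21, -1)
3. D_x = -20/3  [D divides CE with CD:DE = 2/3:1/3]
4. D_y = 1  [D divides CE with CD:DE = 2/3:1/3]
   → D = (-20/3, 1)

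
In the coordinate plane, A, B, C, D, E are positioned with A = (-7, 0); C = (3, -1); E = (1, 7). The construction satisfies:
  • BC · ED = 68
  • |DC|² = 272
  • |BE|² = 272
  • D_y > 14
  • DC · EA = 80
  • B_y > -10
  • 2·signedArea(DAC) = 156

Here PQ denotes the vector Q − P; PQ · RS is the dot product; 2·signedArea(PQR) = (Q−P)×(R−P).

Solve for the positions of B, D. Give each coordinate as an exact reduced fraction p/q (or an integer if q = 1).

B = (5, -9)
D = (-1, 15)

1. D_x = -1  [DC · EA = 80 ∩ 2·signedArea(DAC) = 156]
2. D_y = 15  [DC · EA = 80 ∩ 2·signedArea(DAC) = 156]
   → D = (-1, 15)
3. B_x = 5  [line 2·x + -8·y + -82 = 0 ∩ |BE|² = 272]
4. B_y = -9  [line 2·x + -8·y + -82 = 0 ∩ |BE|² = 272]
   → B = (5, -9)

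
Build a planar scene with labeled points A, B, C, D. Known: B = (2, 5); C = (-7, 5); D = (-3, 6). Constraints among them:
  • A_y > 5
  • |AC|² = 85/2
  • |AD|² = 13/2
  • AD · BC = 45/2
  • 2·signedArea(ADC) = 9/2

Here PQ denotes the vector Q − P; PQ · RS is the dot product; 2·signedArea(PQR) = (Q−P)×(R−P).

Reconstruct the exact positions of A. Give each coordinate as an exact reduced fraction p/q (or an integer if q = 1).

A = (-1/2, 11/2)

1. A_x = -1/2  [2·signedArea(ADC) = 9/2 ∩ AD · BC = 45/2]
2. A_y = 11/2  [2·signedArea(ADC) = 9/2 ∩ AD · BC = 45/2]
   → A = (-1/2, 11/2)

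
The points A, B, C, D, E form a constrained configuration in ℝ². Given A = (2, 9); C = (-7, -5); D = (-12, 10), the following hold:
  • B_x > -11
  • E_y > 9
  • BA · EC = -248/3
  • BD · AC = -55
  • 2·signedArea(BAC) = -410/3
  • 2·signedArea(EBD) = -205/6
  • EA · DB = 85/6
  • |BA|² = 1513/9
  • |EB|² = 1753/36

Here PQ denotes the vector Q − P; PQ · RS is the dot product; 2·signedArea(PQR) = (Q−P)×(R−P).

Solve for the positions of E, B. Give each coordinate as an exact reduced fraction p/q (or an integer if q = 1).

1. B_x = -31/3  [BD · AC = -55 ∩ 2·signedArea(BAC) = -410/3]
2. B_y = 5  [BD · AC = -55 ∩ 2·signedArea(BAC) = -410/3]
   → B = (-31/3, 5)
3. E_x = -5  [EA · DB = 85/6 ∩ BA · EC = -248/3]
4. E_y = 19/2  [EA · DB = 85/6 ∩ BA · EC = -248/3]
   → E = (-5, 19/2)

B = (-31/3, 5)
E = (-5, 19/2)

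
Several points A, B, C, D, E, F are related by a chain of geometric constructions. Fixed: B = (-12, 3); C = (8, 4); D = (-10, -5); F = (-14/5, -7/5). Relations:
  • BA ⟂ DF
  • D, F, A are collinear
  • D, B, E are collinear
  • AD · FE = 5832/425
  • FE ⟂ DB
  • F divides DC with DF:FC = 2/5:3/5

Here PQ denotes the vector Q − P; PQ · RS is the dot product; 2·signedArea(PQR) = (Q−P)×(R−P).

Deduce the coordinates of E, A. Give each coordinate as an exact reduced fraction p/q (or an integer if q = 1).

1. E_x = -886/85  [D, B, E are collinear ∩ FE ⟂ DB]
2. E_y = -281/85  [D, B, E are collinear ∩ FE ⟂ DB]
   → E = (-886/85, -281/85)
3. A_x = -42/5  [D, F, A are collinear ∩ BA ⟂ DF]
4. A_y = -21/5  [D, F, A are collinear ∩ BA ⟂ DF]
   → A = (-42/5, -21/5)

A = (-42/5, -21/5)
E = (-886/85, -281/85)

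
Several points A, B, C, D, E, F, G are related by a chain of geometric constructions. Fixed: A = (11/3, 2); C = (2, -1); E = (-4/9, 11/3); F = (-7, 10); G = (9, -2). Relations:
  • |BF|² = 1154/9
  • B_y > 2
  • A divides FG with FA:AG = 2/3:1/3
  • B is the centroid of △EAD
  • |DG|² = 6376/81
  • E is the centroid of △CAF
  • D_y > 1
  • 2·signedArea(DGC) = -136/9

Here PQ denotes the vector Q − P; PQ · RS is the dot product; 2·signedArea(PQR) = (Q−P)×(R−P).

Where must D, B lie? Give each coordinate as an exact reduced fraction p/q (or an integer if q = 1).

B = (4/3, 7/3)
D = (7/9, 4/3)

1. D_x = 7/9  [line -1·x + -7·y + 91/9 = 0 ∩ |DG|² = 6376/81]
2. D_y = 4/3  [line -1·x + -7·y + 91/9 = 0 ∩ |DG|² = 6376/81]
   → D = (7/9, 4/3)
3. B_x = 4/3  [B is the centroid of △EAD]
4. B_y = 7/3  [B is the centroid of △EAD]
   → B = (4/3, 7/3)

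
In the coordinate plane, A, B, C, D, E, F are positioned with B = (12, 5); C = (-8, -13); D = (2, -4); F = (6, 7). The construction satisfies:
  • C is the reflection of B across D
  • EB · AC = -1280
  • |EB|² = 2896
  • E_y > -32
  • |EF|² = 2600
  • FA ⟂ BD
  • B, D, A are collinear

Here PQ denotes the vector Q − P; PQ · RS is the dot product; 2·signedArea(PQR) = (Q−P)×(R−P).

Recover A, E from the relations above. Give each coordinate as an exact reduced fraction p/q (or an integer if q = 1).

1. A_x = 1752/181  [B, D, A are collinear ∩ FA ⟂ BD]
2. A_y = 527/181  [B, D, A are collinear ∩ FA ⟂ BD]
   → A = (1752/181, 527/181)
3. E_x = -28  [line 3200/181·x + 2880/181·y + 178880/181 = 0 ∩ |EB|² = 2896]
4. E_y = -31  [line 3200/181·x + 2880/181·y + 178880/181 = 0 ∩ |EB|² = 2896]
   → E = (-28, -31)

A = (1752/181, 527/181)
E = (-28, -31)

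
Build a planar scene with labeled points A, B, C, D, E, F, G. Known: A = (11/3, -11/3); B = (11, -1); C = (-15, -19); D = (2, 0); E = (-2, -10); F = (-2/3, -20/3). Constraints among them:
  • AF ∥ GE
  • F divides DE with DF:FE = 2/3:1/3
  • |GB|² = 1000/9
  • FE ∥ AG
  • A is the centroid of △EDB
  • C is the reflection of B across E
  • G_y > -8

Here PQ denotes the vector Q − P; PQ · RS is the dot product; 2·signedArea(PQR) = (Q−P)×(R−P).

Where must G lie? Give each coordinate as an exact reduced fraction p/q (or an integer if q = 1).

1. G_x = 7/3  [AF ∥ GE ∩ FE ∥ AG]
2. G_y = -7  [AF ∥ GE ∩ FE ∥ AG]
   → G = (7/3, -7)

G = (7/3, -7)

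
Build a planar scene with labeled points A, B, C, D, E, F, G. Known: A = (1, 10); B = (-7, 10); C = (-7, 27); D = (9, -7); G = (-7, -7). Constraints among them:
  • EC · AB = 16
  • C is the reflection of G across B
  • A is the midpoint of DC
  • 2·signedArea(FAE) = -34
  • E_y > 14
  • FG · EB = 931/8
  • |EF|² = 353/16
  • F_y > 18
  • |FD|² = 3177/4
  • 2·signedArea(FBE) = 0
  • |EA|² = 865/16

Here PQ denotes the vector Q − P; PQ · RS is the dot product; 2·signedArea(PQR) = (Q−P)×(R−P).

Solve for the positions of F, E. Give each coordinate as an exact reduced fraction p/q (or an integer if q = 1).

E = (-5, 57/4)
F = (-3, 37/2)

1. E_x = -5  [EC · AB = 16]
2. E_y = 57/4  [|EA|² = 865/16]
   → E = (-5, 57/4)
3. F_x = -3  [2·signedArea(FBE) = 0 ∩ FG · EB = 931/8]
4. F_y = 37/2  [2·signedArea(FBE) = 0 ∩ FG · EB = 931/8]
   → F = (-3, 37/2)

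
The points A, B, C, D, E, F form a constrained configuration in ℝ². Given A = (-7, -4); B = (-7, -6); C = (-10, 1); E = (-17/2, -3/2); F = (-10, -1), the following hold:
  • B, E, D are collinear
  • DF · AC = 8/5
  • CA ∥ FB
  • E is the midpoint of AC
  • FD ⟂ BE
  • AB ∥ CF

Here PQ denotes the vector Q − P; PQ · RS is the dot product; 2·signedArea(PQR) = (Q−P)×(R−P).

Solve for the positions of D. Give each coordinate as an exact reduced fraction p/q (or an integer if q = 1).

1. D_x = -44/5  [B, E, D are collinear ∩ FD ⟂ BE]
2. D_y = -3/5  [B, E, D are collinear ∩ FD ⟂ BE]
   → D = (-44/5, -3/5)

D = (-44/5, -3/5)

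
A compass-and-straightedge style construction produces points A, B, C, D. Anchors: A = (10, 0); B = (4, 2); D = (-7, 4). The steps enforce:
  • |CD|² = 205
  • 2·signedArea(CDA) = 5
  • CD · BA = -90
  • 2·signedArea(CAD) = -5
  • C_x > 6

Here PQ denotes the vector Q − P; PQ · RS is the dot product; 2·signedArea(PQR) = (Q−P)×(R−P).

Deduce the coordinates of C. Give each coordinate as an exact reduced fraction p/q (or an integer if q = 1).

C = (7, 1)

1. C_x = 7  [2·signedArea(CDA) = 5 ∩ CD · BA = -90]
2. C_y = 1  [2·signedArea(CDA) = 5 ∩ CD · BA = -90]
   → C = (7, 1)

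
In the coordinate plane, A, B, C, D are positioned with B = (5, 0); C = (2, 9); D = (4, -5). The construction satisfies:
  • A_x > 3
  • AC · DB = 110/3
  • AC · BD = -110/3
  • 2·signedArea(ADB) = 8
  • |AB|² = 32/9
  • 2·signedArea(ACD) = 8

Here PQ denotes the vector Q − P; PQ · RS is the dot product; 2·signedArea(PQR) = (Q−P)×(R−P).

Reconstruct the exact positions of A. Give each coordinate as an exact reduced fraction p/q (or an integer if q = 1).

1. A_x = 11/3  [2·signedArea(ADB) = 8 ∩ AC · BD = -110/3]
2. A_y = 4/3  [2·signedArea(ADB) = 8 ∩ AC · BD = -110/3]
   → A = (11/3, 4/3)

A = (11/3, 4/3)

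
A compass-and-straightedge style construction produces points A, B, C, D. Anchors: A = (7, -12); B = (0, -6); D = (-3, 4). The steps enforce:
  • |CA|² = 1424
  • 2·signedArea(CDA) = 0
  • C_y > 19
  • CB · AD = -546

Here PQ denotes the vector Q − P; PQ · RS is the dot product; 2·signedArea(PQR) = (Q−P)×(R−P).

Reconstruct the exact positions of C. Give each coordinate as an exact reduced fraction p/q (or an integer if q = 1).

C = (-13, 20)

1. C_x = -13  [2·signedArea(CDA) = 0 ∩ CB · AD = -546]
2. C_y = 20  [2·signedArea(CDA) = 0 ∩ CB · AD = -546]
   → C = (-13, 20)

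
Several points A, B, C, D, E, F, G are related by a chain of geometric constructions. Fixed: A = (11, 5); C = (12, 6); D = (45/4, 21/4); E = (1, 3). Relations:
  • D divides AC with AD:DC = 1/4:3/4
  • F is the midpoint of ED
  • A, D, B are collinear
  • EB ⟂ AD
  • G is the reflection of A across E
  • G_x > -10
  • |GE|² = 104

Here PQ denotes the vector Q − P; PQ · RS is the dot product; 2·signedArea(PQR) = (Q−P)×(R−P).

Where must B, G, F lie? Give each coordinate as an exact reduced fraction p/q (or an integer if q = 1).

B = (5, -1)
F = (49/8, 33/8)
G = (-9, 1)

1. B_x = 5  [A, D, B are collinear ∩ EB ⟂ AD]
2. B_y = -1  [A, D, B are collinear ∩ EB ⟂ AD]
   → B = (5, -1)
3. G_x = -9  [G is the reflection of A across E]
4. G_y = 1  [G is the reflection of A across E]
   → G = (-9, 1)
5. F_x = 49/8  [F is the midpoint of ED]
6. F_y = 33/8  [F is the midpoint of ED]
   → F = (49/8, 33/8)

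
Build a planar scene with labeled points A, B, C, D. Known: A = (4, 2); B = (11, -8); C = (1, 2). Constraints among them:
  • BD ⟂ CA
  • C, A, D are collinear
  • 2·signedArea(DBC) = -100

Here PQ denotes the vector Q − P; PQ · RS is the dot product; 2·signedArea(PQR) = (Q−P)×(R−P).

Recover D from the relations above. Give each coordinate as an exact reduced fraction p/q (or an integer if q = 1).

1. D_x = 11  [C, A, D are collinear ∩ BD ⟂ CA]
2. D_y = 2  [C, A, D are collinear ∩ BD ⟂ CA]
   → D = (11, 2)

D = (11, 2)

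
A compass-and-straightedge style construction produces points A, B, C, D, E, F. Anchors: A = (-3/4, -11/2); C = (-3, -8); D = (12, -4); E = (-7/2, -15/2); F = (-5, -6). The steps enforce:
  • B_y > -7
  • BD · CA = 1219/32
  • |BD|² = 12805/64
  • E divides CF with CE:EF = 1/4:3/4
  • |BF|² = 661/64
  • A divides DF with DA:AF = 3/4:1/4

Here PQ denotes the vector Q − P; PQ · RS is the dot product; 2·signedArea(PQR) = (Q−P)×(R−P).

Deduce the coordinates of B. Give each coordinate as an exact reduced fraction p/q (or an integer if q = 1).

1. B_x = -15/8  [line -9/4·x + -5/2·y + -675/32 = 0 ∩ |BD|² = 12805/64]
2. B_y = -27/4  [line -9/4·x + -5/2·y + -675/32 = 0 ∩ |BD|² = 12805/64]
   → B = (-15/8, -27/4)

B = (-15/8, -27/4)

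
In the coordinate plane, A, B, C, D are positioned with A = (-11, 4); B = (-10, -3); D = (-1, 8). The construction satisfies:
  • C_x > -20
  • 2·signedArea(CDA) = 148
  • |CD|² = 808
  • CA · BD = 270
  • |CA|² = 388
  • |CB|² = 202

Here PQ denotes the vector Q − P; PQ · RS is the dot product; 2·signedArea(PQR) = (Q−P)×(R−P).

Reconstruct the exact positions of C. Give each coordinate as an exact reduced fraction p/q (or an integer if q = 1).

1. C_x = -19  [2·signedArea(CDA) = 148 ∩ CA · BD = 270]
2. C_y = -14  [2·signedArea(CDA) = 148 ∩ CA · BD = 270]
   → C = (-19, -14)

C = (-19, -14)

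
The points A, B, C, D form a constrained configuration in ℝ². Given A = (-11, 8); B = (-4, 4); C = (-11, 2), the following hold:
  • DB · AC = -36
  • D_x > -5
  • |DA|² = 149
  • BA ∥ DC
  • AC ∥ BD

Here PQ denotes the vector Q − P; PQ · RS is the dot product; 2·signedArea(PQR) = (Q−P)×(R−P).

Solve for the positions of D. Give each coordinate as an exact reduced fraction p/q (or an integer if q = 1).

1. D_x = -4  [BA ∥ DC ∩ AC ∥ BD]
2. D_y = -2  [BA ∥ DC ∩ AC ∥ BD]
   → D = (-4, -2)

D = (-4, -2)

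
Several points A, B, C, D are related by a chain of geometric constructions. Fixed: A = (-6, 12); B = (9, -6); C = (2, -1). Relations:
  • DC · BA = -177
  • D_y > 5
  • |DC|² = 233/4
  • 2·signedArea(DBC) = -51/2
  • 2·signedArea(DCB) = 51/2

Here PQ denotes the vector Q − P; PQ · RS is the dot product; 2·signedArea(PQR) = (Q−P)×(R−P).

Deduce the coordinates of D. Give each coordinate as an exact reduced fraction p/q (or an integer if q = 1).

D = (-2, 11/2)

1. D_x = -2  [2·signedArea(DBC) = -51/2 ∩ DC · BA = -177]
2. D_y = 11/2  [2·signedArea(DBC) = -51/2 ∩ DC · BA = -177]
   → D = (-2, 11/2)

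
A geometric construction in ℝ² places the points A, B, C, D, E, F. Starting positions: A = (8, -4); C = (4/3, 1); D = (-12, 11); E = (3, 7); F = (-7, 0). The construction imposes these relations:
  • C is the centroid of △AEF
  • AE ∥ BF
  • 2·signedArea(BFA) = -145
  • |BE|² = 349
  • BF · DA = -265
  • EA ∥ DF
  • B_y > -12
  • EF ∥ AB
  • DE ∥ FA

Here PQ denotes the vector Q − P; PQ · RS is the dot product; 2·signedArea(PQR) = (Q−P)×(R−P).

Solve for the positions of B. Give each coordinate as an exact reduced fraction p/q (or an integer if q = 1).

1. B_x = -2  [AE ∥ BF ∩ EF ∥ AB]
2. B_y = -11  [AE ∥ BF ∩ EF ∥ AB]
   → B = (-2, -11)

B = (-2, -11)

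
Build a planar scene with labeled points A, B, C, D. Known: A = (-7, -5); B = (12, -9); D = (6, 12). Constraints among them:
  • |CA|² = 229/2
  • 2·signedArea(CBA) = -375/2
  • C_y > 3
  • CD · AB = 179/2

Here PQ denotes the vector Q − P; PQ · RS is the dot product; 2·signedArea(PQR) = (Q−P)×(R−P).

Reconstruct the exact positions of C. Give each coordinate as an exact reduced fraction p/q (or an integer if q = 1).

1. C_x = -1/2  [2·signedArea(CBA) = -375/2 ∩ CD · AB = 179/2]
2. C_y = 7/2  [2·signedArea(CBA) = -375/2 ∩ CD · AB = 179/2]
   → C = (-1/2, 7/2)

C = (-1/2, 7/2)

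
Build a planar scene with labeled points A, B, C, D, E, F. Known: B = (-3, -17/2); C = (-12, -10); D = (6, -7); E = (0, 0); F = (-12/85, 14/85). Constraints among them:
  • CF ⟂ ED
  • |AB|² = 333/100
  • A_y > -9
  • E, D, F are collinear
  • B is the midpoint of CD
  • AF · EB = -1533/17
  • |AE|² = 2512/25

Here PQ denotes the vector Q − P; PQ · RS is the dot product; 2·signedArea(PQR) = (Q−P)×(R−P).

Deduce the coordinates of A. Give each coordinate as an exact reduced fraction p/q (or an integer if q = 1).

A = (-24/5, -44/5)

1. A_x = -24/5  [line 3·x + 17/2·y + 446/5 = 0 ∩ |AB|² = 333/100]
2. A_y = -44/5  [line 3·x + 17/2·y + 446/5 = 0 ∩ |AB|² = 333/100]
   → A = (-24/5, -44/5)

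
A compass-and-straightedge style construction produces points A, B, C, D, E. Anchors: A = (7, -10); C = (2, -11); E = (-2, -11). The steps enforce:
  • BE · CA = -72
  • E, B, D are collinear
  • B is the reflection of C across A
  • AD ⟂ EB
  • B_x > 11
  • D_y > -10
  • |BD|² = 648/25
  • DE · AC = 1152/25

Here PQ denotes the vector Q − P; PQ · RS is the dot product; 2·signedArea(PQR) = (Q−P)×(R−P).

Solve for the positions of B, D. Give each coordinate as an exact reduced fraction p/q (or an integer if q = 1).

B = (12, -9)
D = (174/25, -243/25)

1. B_x = 12  [B is the reflection of C across A]
2. B_y = -9  [B is the reflection of C across A]
   → B = (12, -9)
3. D_x = 174/25  [E, B, D are collinear ∩ AD ⟂ EB]
4. D_y = -243/25  [E, B, D are collinear ∩ AD ⟂ EB]
   → D = (174/25, -243/25)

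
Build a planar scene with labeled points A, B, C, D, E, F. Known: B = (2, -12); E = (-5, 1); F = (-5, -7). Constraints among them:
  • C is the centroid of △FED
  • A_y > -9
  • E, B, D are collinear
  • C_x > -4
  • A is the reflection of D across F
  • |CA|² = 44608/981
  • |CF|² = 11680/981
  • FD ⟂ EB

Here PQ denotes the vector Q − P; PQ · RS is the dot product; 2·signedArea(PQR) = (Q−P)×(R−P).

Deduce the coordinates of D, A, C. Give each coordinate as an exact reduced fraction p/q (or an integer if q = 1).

1. D_x = -181/109  [E, B, D are collinear ∩ FD ⟂ EB]
2. D_y = -567/109  [E, B, D are collinear ∩ FD ⟂ EB]
   → D = (-181/109, -567/109)
3. A_x = -909/109  [A is the reflection of D across F]
4. A_y = -959/109  [A is the reflection of D across F]
   → A = (-909/109, -959/109)
5. C_x = -1271/327  [C is the centroid of △FED]
6. C_y = -407/109  [C is the centroid of △FED]
   → C = (-1271/327, -407/109)

A = (-909/109, -959/109)
C = (-1271/327, -407/109)
D = (-181/109, -567/109)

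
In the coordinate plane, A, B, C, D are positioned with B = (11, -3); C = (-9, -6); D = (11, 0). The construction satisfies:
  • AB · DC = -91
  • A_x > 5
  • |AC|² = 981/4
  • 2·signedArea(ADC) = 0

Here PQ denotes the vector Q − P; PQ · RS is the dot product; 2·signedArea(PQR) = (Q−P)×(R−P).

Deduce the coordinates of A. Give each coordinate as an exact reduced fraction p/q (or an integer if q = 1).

1. A_x = 6  [2·signedArea(ADC) = 0 ∩ AB · DC = -91]
2. A_y = -3/2  [2·signedArea(ADC) = 0 ∩ AB · DC = -91]
   → A = (6, -3/2)

A = (6, -3/2)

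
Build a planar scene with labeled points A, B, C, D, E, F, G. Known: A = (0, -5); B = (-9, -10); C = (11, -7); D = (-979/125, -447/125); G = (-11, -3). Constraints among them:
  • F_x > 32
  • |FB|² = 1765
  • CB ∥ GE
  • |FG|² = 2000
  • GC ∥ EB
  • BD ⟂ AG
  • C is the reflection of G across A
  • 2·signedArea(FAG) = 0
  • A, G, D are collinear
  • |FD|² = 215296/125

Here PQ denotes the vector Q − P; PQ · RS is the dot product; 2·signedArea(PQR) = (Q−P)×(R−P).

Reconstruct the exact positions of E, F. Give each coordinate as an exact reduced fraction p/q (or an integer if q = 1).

1. E_x = -31  [GC ∥ EB ∩ CB ∥ GE]
2. E_y = -6  [GC ∥ EB ∩ CB ∥ GE]
   → E = (-31, -6)
3. F_x = 33  [line -2·x + -11·y + -55 = 0 ∩ |FD|² = 215296/125]
4. F_y = -11  [line -2·x + -11·y + -55 = 0 ∩ |FD|² = 215296/125]
   → F = (33, -11)

E = (-31, -6)
F = (33, -11)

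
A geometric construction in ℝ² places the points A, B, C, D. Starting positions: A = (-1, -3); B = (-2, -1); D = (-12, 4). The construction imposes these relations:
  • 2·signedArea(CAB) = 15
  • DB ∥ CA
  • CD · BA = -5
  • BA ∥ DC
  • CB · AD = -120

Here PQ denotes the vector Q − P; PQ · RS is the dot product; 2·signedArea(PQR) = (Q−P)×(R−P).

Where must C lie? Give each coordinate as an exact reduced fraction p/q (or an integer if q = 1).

C = (-11, 2)

1. C_x = -11  [DB ∥ CA ∩ BA ∥ DC]
2. C_y = 2  [DB ∥ CA ∩ BA ∥ DC]
   → C = (-11, 2)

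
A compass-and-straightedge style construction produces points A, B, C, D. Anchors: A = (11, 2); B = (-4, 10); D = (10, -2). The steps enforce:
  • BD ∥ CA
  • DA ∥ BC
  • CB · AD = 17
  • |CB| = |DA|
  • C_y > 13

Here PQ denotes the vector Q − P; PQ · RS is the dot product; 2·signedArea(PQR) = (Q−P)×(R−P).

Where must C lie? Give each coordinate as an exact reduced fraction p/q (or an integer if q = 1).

1. C_x = -3  [BD ∥ CA ∩ DA ∥ BC]
2. C_y = 14  [BD ∥ CA ∩ DA ∥ BC]
   → C = (-3, 14)

C = (-3, 14)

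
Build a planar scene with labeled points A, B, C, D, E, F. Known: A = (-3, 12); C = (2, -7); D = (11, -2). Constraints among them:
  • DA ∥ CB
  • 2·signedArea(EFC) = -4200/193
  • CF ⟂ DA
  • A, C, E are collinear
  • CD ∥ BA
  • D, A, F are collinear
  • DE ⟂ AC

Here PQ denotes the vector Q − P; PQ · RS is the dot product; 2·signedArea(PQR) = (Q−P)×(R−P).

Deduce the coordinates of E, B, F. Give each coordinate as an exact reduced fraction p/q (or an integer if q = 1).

1. E_x = 261/193  [A, C, E are collinear ∩ DE ⟂ AC]
2. E_y = -876/193  [A, C, E are collinear ∩ DE ⟂ AC]
   → E = (261/193, -876/193)
3. B_x = -12  [CD ∥ BA ∩ DA ∥ CB]
4. B_y = 7  [CD ∥ BA ∩ DA ∥ CB]
   → B = (-12, 7)
5. F_x = 9  [D, A, F are collinear ∩ CF ⟂ DA]
6. F_y = 0  [D, A, F are collinear ∩ CF ⟂ DA]
   → F = (9, 0)

B = (-12, 7)
E = (261/193, -876/193)
F = (9, 0)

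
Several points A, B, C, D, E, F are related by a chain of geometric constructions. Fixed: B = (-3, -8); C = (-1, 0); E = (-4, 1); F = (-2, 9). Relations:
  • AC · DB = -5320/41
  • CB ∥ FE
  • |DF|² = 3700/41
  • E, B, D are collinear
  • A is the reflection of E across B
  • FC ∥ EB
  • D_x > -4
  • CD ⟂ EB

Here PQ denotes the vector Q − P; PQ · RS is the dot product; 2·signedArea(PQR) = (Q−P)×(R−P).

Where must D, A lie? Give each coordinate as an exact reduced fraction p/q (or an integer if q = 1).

A = (-2, -17)
D = (-158/41, -13/41)

1. D_x = -158/41  [E, B, D are collinear ∩ CD ⟂ EB]
2. D_y = -13/41  [E, B, D are collinear ∩ CD ⟂ EB]
   → D = (-158/41, -13/41)
3. A_x = -2  [A is the reflection of E across B]
4. A_y = -17  [A is the reflection of E across B]
   → A = (-2, -17)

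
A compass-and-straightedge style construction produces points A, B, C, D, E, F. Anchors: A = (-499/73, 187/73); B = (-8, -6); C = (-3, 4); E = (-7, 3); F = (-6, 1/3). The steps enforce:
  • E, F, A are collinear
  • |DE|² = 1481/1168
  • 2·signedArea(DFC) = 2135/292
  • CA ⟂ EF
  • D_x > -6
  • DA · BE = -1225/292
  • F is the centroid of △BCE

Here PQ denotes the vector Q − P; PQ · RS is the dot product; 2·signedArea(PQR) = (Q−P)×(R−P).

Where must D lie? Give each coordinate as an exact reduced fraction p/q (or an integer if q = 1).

D = (-429/73, 853/292)

1. D_x = -429/73  [2·signedArea(DFC) = 2135/292 ∩ DA · BE = -1225/292]
2. D_y = 853/292  [2·signedArea(DFC) = 2135/292 ∩ DA · BE = -1225/292]
   → D = (-429/73, 853/292)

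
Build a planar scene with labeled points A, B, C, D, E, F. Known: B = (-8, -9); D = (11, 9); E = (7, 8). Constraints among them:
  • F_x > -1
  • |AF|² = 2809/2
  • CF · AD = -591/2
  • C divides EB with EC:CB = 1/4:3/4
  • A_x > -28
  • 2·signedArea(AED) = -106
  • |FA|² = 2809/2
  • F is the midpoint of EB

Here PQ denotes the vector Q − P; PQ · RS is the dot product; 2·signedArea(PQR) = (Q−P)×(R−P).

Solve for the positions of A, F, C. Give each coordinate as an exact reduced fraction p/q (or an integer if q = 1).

A = (-27, -27)
C = (13/4, 15/4)
F = (-1/2, -1/2)

1. F_x = -1/2  [F is the midpoint of EB]
2. F_y = -1/2  [F is the midpoint of EB]
   → F = (-1/2, -1/2)
3. C_x = 13/4  [C divides EB with EC:CB = 1/4:3/4]
4. C_y = 15/4  [C divides EB with EC:CB = 1/4:3/4]
   → C = (13/4, 15/4)
5. A_x = -27  [2·signedArea(AED) = -106 ∩ CF · AD = -591/2]
6. A_y = -27  [2·signedArea(AED) = -106 ∩ CF · AD = -591/2]
   → A = (-27, -27)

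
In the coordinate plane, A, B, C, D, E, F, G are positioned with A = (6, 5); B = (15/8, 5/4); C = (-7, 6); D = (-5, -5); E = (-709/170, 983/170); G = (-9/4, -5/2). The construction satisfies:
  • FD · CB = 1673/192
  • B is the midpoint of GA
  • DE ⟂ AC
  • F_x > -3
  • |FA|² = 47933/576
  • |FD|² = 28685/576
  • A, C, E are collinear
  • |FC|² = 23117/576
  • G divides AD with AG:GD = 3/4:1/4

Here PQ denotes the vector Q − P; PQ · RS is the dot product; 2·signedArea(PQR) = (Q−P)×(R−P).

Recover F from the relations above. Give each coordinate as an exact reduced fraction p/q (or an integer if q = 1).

1. F_x = -59/24  [line -71/8·x + 19/4·y + -5633/192 = 0 ∩ |FD|² = 28685/576]
2. F_y = 19/12  [line -71/8·x + 19/4·y + -5633/192 = 0 ∩ |FD|² = 28685/576]
   → F = (-59/24, 19/12)

F = (-59/24, 19/12)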